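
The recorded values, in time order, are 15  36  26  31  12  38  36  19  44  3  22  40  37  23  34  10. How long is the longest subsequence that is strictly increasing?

Track the smallest tail for each achievable length (strict):
15 → extends → [15]
36 → extends → [15, 36]
26 → replaces 36 → [15, 26]
31 → extends → [15, 26, 31]
12 → replaces 15 → [12, 26, 31]
38 → extends → [12, 26, 31, 38]
36 → replaces 38 → [12, 26, 31, 36]
19 → replaces 26 → [12, 19, 31, 36]
44 → extends → [12, 19, 31, 36, 44]
3 → replaces 12 → [3, 19, 31, 36, 44]
22 → replaces 31 → [3, 19, 22, 36, 44]
40 → replaces 44 → [3, 19, 22, 36, 40]
37 → replaces 40 → [3, 19, 22, 36, 37]
23 → replaces 36 → [3, 19, 22, 23, 37]
34 → replaces 37 → [3, 19, 22, 23, 34]
10 → replaces 19 → [3, 10, 22, 23, 34]
Five tails, so the longest strictly increasing subsequence has length 5 (e.g. 15, 26, 31, 38, 44).

5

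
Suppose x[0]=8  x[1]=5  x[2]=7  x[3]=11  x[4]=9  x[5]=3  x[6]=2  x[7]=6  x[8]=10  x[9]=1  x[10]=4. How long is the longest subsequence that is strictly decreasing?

5

Negate each value so 'decreasing' becomes 'increasing', then run patience tails on the negated sequence:
-8 → extends → [-8]
-5 → extends → [-8, -5]
-7 → replaces -5 → [-8, -7]
-11 → replaces -8 → [-11, -7]
-9 → replaces -7 → [-11, -9]
-3 → extends → [-11, -9, -3]
-2 → extends → [-11, -9, -3, -2]
-6 → replaces -3 → [-11, -9, -6, -2]
-10 → replaces -9 → [-11, -10, -6, -2]
-1 → extends → [-11, -10, -6, -2, -1]
-4 → replaces -2 → [-11, -10, -6, -4, -1]
Five tails, so the longest strictly decreasing subsequence of the original has length 5.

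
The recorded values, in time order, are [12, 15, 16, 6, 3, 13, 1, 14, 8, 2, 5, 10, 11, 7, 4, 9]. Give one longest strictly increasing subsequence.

Patience tails give the LIS length; then backtrack through the dp parents:
12 → extends → [12]
15 → extends → [12, 15]
16 → extends → [12, 15, 16]
6 → replaces 12 → [6, 15, 16]
3 → replaces 6 → [3, 15, 16]
13 → replaces 15 → [3, 13, 16]
1 → replaces 3 → [1, 13, 16]
14 → replaces 16 → [1, 13, 14]
8 → replaces 13 → [1, 8, 14]
2 → replaces 8 → [1, 2, 14]
5 → replaces 14 → [1, 2, 5]
10 → extends → [1, 2, 5, 10]
11 → extends → [1, 2, 5, 10, 11]
7 → replaces 10 → [1, 2, 5, 7, 11]
4 → replaces 5 → [1, 2, 4, 7, 11]
9 → replaces 11 → [1, 2, 4, 7, 9]
Length 5; one witness is 1, 2, 5, 10, 11.

1, 2, 5, 10, 11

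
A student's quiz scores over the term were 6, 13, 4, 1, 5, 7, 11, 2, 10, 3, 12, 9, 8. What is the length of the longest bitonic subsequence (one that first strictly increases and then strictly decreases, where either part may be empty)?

inc[i] = longest strictly increasing subsequence ending at i; dec[i] = longest strictly decreasing subsequence starting at i:
i:      1  2  3  4  5  6  7  8  9 10 11 12 13
a[i]:   6 13  4  1  5  7 11  2 10  3 12  9  8
inc:    1  2  1  1  2  3  4  2  4  3  5  4  4
dec:    3  5  2  1  2  2  4  1  3  1  3  2  1
Best peak at i=7 (value 11): inc=4, dec=4, length 4+4−1 = 7.

7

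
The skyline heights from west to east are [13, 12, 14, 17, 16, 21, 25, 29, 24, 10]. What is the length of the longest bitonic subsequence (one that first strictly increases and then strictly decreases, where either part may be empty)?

8

inc[i] = longest strictly increasing subsequence ending at i; dec[i] = longest strictly decreasing subsequence starting at i:
i:      1  2  3  4  5  6  7  8  9 10
a[i]:  13 12 14 17 16 21 25 29 24 10
inc:    1  1  2  3  3  4  5  6  5  1
dec:    3  2  2  3  2  2  3  3  2  1
Best peak at i=8 (value 29): inc=6, dec=3, length 6+3−1 = 8.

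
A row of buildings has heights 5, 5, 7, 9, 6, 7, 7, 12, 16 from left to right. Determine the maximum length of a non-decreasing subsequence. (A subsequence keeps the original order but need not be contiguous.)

7

Let dp[i] be the length of the longest such subsequence ending at index i:
i:      1  2  3  4  5  6  7  8  9
a[i]:   5  5  7  9  6  7  7 12 16
dp:     1  2  3  4  3  4  5  6  7
Maximum dp value is 7.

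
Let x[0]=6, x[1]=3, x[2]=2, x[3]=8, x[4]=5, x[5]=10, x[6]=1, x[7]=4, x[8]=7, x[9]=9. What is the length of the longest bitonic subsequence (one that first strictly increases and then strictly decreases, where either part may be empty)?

4

inc[i] = longest strictly increasing subsequence ending at i; dec[i] = longest strictly decreasing subsequence starting at i:
i:      0  1  2  3  4  5  6  7  8  9
x[i]:   6  3  2  8  5 10  1  4  7  9
inc:    1  1  1  2  2  3  1  2  3  4
dec:    4  3  2  3  2  2  1  1  1  1
Best peak at i=0 (value 6): inc=1, dec=4, length 1+4−1 = 4.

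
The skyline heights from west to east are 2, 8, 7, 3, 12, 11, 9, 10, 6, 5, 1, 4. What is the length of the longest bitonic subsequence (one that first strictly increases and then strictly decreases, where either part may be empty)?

inc[i] = longest strictly increasing subsequence ending at i; dec[i] = longest strictly decreasing subsequence starting at i:
i:      1  2  3  4  5  6  7  8  9 10 11 12
a[i]:   2  8  7  3 12 11  9 10  6  5  1  4
inc:    1  2  2  2  3  3  3  4  3  3  1  3
dec:    2  5  4  2  6  5  4  4  3  2  1  1
Best peak at i=5 (value 12): inc=3, dec=6, length 3+6−1 = 8.

8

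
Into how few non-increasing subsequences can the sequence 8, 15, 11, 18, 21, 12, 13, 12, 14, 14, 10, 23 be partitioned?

Place each on the leftmost legal pile:
8 → new pile 1 (tops now [8])
15 → new pile 2 (tops now [8, 15])
11 → pile 2 (tops now [8, 11])
18 → new pile 3 (tops now [8, 11, 18])
21 → new pile 4 (tops now [8, 11, 18, 21])
12 → pile 3 (tops now [8, 11, 12, 21])
13 → pile 4 (tops now [8, 11, 12, 13])
12 → pile 3 (tops now [8, 11, 12, 13])
14 → new pile 5 (tops now [8, 11, 12, 13, 14])
14 → pile 5 (tops now [8, 11, 12, 13, 14])
10 → pile 2 (tops now [8, 10, 12, 13, 14])
23 → new pile 6 (tops now [8, 10, 12, 13, 14, 23])
Six piles.

6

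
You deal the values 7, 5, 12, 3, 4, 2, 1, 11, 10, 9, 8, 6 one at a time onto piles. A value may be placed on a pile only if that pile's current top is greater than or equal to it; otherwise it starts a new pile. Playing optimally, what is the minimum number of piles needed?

3

The minimum number of non-increasing subsequences covering a sequence equals the length of its longest strictly increasing subsequence.
LIS length is 3 (e.g. 3, 4, 11), so 3 piles are needed.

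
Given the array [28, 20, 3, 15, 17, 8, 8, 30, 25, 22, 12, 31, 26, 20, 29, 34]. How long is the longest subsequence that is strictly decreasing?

4

Let dp[i] be the longest strictly decreasing subsequence ending at i:
i:      1  2  3  4  5  6  7  8  9 10 11 12 13 14 15 16
a[i]:  28 20  3 15 17  8  8 30 25 22 12 31 26 20 29 34
dp:     1  2  3  3  3  4  4  1  2  3  4  1  2  4  2  1
Maximum is 4.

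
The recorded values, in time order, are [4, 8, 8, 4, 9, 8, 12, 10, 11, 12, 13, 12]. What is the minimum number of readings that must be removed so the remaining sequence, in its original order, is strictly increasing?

5

Fewest deletions = n − (longest strictly increasing subsequence).
Patience tails:
4 → extends → [4]
8 → extends → [4, 8]
8 → already a tail → [4, 8]
4 → already a tail → [4, 8]
9 → extends → [4, 8, 9]
8 → already a tail → [4, 8, 9]
12 → extends → [4, 8, 9, 12]
10 → replaces 12 → [4, 8, 9, 10]
11 → extends → [4, 8, 9, 10, 11]
12 → extends → [4, 8, 9, 10, 11, 12]
13 → extends → [4, 8, 9, 10, 11, 12, 13]
12 → already a tail → [4, 8, 9, 10, 11, 12, 13]
Longest strictly increasing subsequence has length 7, so deletions = 12 − 7 = 5.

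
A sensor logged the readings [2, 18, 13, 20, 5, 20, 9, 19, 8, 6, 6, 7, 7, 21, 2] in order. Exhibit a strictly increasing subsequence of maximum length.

2, 5, 9, 19, 21

Patience tails give the LIS length; then backtrack through the dp parents:
2 → extends → [2]
18 → extends → [2, 18]
13 → replaces 18 → [2, 13]
20 → extends → [2, 13, 20]
5 → replaces 13 → [2, 5, 20]
20 → already a tail → [2, 5, 20]
9 → replaces 20 → [2, 5, 9]
19 → extends → [2, 5, 9, 19]
8 → replaces 9 → [2, 5, 8, 19]
6 → replaces 8 → [2, 5, 6, 19]
6 → already a tail → [2, 5, 6, 19]
7 → replaces 19 → [2, 5, 6, 7]
7 → already a tail → [2, 5, 6, 7]
21 → extends → [2, 5, 6, 7, 21]
2 → already a tail → [2, 5, 6, 7, 21]
Length 5; one witness is 2, 5, 9, 19, 21.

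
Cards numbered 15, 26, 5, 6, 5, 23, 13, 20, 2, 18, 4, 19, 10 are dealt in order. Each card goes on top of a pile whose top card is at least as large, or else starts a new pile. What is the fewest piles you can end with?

5

Place each on the leftmost legal pile:
15 → new pile 1 (tops now [15])
26 → new pile 2 (tops now [15, 26])
5 → pile 1 (tops now [5, 26])
6 → pile 2 (tops now [5, 6])
5 → pile 1 (tops now [5, 6])
23 → new pile 3 (tops now [5, 6, 23])
13 → pile 3 (tops now [5, 6, 13])
20 → new pile 4 (tops now [5, 6, 13, 20])
2 → pile 1 (tops now [2, 6, 13, 20])
18 → pile 4 (tops now [2, 6, 13, 18])
4 → pile 2 (tops now [2, 4, 13, 18])
19 → new pile 5 (tops now [2, 4, 13, 18, 19])
10 → pile 3 (tops now [2, 4, 10, 18, 19])
Five piles.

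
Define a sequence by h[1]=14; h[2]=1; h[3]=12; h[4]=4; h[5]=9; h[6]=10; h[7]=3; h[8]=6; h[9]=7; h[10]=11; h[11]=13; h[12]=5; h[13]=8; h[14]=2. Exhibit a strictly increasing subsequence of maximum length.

1, 4, 9, 10, 11, 13

Patience tails give the LIS length; then backtrack through the dp parents:
14 → extends → [14]
1 → replaces 14 → [1]
12 → extends → [1, 12]
4 → replaces 12 → [1, 4]
9 → extends → [1, 4, 9]
10 → extends → [1, 4, 9, 10]
3 → replaces 4 → [1, 3, 9, 10]
6 → replaces 9 → [1, 3, 6, 10]
7 → replaces 10 → [1, 3, 6, 7]
11 → extends → [1, 3, 6, 7, 11]
13 → extends → [1, 3, 6, 7, 11, 13]
5 → replaces 6 → [1, 3, 5, 7, 11, 13]
8 → replaces 11 → [1, 3, 5, 7, 8, 13]
2 → replaces 3 → [1, 2, 5, 7, 8, 13]
Length 6; one witness is 1, 4, 9, 10, 11, 13.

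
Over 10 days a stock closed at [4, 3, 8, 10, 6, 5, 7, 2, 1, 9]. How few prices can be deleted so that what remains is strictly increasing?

6

Fewest deletions = n − (longest strictly increasing subsequence).
Patience tails:
4 → extends → [4]
3 → replaces 4 → [3]
8 → extends → [3, 8]
10 → extends → [3, 8, 10]
6 → replaces 8 → [3, 6, 10]
5 → replaces 6 → [3, 5, 10]
7 → replaces 10 → [3, 5, 7]
2 → replaces 3 → [2, 5, 7]
1 → replaces 2 → [1, 5, 7]
9 → extends → [1, 5, 7, 9]
Longest strictly increasing subsequence has length 4, so deletions = 10 − 4 = 6.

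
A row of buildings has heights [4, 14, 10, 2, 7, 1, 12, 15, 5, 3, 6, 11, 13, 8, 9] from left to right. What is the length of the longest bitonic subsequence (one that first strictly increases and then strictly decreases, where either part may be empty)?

inc[i] = longest strictly increasing subsequence ending at i; dec[i] = longest strictly decreasing subsequence starting at i:
i:      1  2  3  4  5  6  7  8  9 10 11 12 13 14 15
a[i]:   4 14 10  2  7  1 12 15  5  3  6 11 13  8  9
inc:    1  2  2  1  2  1  3  4  2  2  3  4  5  4  5
dec:    3  5  4  2  3  1  3  3  2  1  1  2  2  1  1
Best peak at i=2 (value 14): inc=2, dec=5, length 2+5−1 = 6.

6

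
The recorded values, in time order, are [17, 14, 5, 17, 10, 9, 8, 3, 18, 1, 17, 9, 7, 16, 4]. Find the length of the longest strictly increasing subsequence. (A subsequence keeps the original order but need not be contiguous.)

4

Let dp[i] be the length of the longest such subsequence ending at index i:
i:      1  2  3  4  5  6  7  8  9 10 11 12 13 14 15
a[i]:  17 14  5 17 10  9  8  3 18  1 17  9  7 16  4
dp:     1  1  1  2  2  2  2  1  3  1  3  3  2  4  2
Maximum dp value is 4.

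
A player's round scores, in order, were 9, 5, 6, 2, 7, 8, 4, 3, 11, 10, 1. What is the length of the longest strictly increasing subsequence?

5

Let dp[i] be the length of the longest such subsequence ending at index i:
i:      1  2  3  4  5  6  7  8  9 10 11
a[i]:   9  5  6  2  7  8  4  3 11 10  1
dp:     1  1  2  1  3  4  2  2  5  5  1
Maximum dp value is 5.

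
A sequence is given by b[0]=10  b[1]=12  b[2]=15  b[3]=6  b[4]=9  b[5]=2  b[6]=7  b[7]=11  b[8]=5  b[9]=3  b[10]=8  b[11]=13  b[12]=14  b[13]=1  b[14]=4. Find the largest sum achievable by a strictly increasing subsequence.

53

Let S[i] be the best sum of a strictly increasing subsequence ending at i:
i:      0  1  2  3  4  5  6  7  8  9 10 11 12 13 14
b[i]:  10 12 15  6  9  2  7 11  5  3  8 13 14  1  4
S:     10 22 37  6 15  2 13 26  7  5 21 39 53  1  9
Maximum is 53 (e.g. 6 + 9 + 11 + 13 + 14).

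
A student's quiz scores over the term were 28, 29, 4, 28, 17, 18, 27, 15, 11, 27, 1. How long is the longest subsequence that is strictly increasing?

Track the smallest tail for each achievable length (strict):
28 → extends → [28]
29 → extends → [28, 29]
4 → replaces 28 → [4, 29]
28 → replaces 29 → [4, 28]
17 → replaces 28 → [4, 17]
18 → extends → [4, 17, 18]
27 → extends → [4, 17, 18, 27]
15 → replaces 17 → [4, 15, 18, 27]
11 → replaces 15 → [4, 11, 18, 27]
27 → already a tail → [4, 11, 18, 27]
1 → replaces 4 → [1, 11, 18, 27]
Four tails, so the longest strictly increasing subsequence has length 4 (e.g. 4, 17, 18, 27).

4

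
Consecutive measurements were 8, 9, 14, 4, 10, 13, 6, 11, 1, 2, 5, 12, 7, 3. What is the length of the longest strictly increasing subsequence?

Track the smallest tail for each achievable length (strict):
8 → extends → [8]
9 → extends → [8, 9]
14 → extends → [8, 9, 14]
4 → replaces 8 → [4, 9, 14]
10 → replaces 14 → [4, 9, 10]
13 → extends → [4, 9, 10, 13]
6 → replaces 9 → [4, 6, 10, 13]
11 → replaces 13 → [4, 6, 10, 11]
1 → replaces 4 → [1, 6, 10, 11]
2 → replaces 6 → [1, 2, 10, 11]
5 → replaces 10 → [1, 2, 5, 11]
12 → extends → [1, 2, 5, 11, 12]
7 → replaces 11 → [1, 2, 5, 7, 12]
3 → replaces 5 → [1, 2, 3, 7, 12]
Five tails, so the longest strictly increasing subsequence has length 5 (e.g. 8, 9, 10, 11, 12).

5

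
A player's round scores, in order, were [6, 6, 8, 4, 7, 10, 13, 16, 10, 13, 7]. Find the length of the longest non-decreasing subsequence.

6

Track the smallest tail for each achievable length (allowing ties):
6 → extends → [6]
6 → extends → [6, 6]
8 → extends → [6, 6, 8]
4 → replaces 6 → [4, 6, 8]
7 → replaces 8 → [4, 6, 7]
10 → extends → [4, 6, 7, 10]
13 → extends → [4, 6, 7, 10, 13]
16 → extends → [4, 6, 7, 10, 13, 16]
10 → replaces 13 → [4, 6, 7, 10, 10, 16]
13 → replaces 16 → [4, 6, 7, 10, 10, 13]
7 → replaces 10 → [4, 6, 7, 7, 10, 13]
Six tails, so the longest non-decreasing subsequence has length 6 (e.g. 6, 6, 8, 10, 13, 16).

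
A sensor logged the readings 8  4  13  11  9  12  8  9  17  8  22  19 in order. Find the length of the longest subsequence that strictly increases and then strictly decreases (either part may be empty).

6

inc[i] = longest strictly increasing subsequence ending at i; dec[i] = longest strictly decreasing subsequence starting at i:
i:      1  2  3  4  5  6  7  8  9 10 11 12
a[i]:   8  4 13 11  9 12  8  9 17  8 22 19
inc:    1  1  2  2  2  3  2  3  4  2  5  5
dec:    2  1  4  3  2  3  1  2  2  1  2  1
Best peak at i=11 (value 22): inc=5, dec=2, length 5+2−1 = 6.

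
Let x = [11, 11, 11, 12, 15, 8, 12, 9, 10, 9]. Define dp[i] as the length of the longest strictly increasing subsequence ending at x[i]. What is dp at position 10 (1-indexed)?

2

dp[i] = 1 + max{dp[j] : j<i, x[j]<x[i]} (or 1 if no such j):
i:      1  2  3  4  5  6  7  8  9 10
x[i]:  11 11 11 12 15  8 12  9 10  9
dp:     1  1  1  2  3  1  2  2  3  2
At index 10 the value is 2.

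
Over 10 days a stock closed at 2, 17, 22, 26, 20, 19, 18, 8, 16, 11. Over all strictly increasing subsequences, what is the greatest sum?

Let S[i] be the best sum of a strictly increasing subsequence ending at i:
i:      1  2  3  4  5  6  7  8  9 10
a[i]:   2 17 22 26 20 19 18  8 16 11
S:      2 19 41 67 39 38 37 10 26 21
Maximum is 67 (e.g. 2 + 17 + 22 + 26).

67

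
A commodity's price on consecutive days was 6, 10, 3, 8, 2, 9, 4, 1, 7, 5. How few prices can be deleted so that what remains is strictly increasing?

Fewest deletions = n − (longest strictly increasing subsequence).
Patience tails:
6 → extends → [6]
10 → extends → [6, 10]
3 → replaces 6 → [3, 10]
8 → replaces 10 → [3, 8]
2 → replaces 3 → [2, 8]
9 → extends → [2, 8, 9]
4 → replaces 8 → [2, 4, 9]
1 → replaces 2 → [1, 4, 9]
7 → replaces 9 → [1, 4, 7]
5 → replaces 7 → [1, 4, 5]
Longest strictly increasing subsequence has length 3, so deletions = 10 − 3 = 7.

7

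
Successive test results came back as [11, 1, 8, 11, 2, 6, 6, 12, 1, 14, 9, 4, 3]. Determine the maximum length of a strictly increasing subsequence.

5

Track the smallest tail for each achievable length (strict):
11 → extends → [11]
1 → replaces 11 → [1]
8 → extends → [1, 8]
11 → extends → [1, 8, 11]
2 → replaces 8 → [1, 2, 11]
6 → replaces 11 → [1, 2, 6]
6 → already a tail → [1, 2, 6]
12 → extends → [1, 2, 6, 12]
1 → already a tail → [1, 2, 6, 12]
14 → extends → [1, 2, 6, 12, 14]
9 → replaces 12 → [1, 2, 6, 9, 14]
4 → replaces 6 → [1, 2, 4, 9, 14]
3 → replaces 4 → [1, 2, 3, 9, 14]
Five tails, so the longest strictly increasing subsequence has length 5 (e.g. 1, 8, 11, 12, 14).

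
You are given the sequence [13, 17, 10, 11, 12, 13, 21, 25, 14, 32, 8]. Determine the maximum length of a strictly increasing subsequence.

7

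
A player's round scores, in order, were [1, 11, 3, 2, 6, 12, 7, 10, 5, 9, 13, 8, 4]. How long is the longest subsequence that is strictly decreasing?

5

Negate each value so 'decreasing' becomes 'increasing', then run patience tails on the negated sequence:
-1 → extends → [-1]
-11 → replaces -1 → [-11]
-3 → extends → [-11, -3]
-2 → extends → [-11, -3, -2]
-6 → replaces -3 → [-11, -6, -2]
-12 → replaces -11 → [-12, -6, -2]
-7 → replaces -6 → [-12, -7, -2]
-10 → replaces -7 → [-12, -10, -2]
-5 → replaces -2 → [-12, -10, -5]
-9 → replaces -5 → [-12, -10, -9]
-13 → replaces -12 → [-13, -10, -9]
-8 → extends → [-13, -10, -9, -8]
-4 → extends → [-13, -10, -9, -8, -4]
Five tails, so the longest strictly decreasing subsequence of the original has length 5.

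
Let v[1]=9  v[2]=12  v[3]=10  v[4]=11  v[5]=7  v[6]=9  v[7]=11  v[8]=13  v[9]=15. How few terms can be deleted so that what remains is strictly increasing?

4

Fewest deletions = n − (longest strictly increasing subsequence).
i:      1  2  3  4  5  6  7  8  9
v[i]:   9 12 10 11  7  9 11 13 15
dp:     1  2  2  3  1  2  3  4  5
max dp = 5, so deletions = 9 − 5 = 4.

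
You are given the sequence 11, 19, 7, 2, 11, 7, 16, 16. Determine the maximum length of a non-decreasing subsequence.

Let dp[i] be the length of the longest such subsequence ending at index i:
i:      1  2  3  4  5  6  7  8
a[i]:  11 19  7  2 11  7 16 16
dp:     1  2  1  1  2  2  3  4
Maximum dp value is 4.

4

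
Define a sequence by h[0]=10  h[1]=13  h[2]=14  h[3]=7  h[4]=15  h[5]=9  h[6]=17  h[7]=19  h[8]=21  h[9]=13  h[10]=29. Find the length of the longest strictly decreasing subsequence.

2

Let dp[i] be the longest strictly decreasing subsequence ending at i:
i:      0  1  2  3  4  5  6  7  8  9 10
h[i]:  10 13 14  7 15  9 17 19 21 13 29
dp:     1  1  1  2  1  2  1  1  1  2  1
Maximum is 2.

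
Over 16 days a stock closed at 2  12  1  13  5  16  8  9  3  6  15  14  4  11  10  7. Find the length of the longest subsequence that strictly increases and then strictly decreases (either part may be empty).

inc[i] = longest strictly increasing subsequence ending at i; dec[i] = longest strictly decreasing subsequence starting at i:
i:      1  2  3  4  5  6  7  8  9 10 11 12 13 14 15 16
a[i]:   2 12  1 13  5 16  8  9  3  6 15 14  4 11 10  7
inc:    1  2  1  3  2  4  3  4  2  3  5  5  3  5  5  4
dec:    2  4  1  4  2  6  3  3  1  2  5  4  1  3  2  1
Best peak at i=6 (value 16): inc=4, dec=6, length 4+6−1 = 9.

9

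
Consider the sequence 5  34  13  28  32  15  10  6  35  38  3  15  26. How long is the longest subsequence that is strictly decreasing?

Let dp[i] be the longest strictly decreasing subsequence ending at i:
i:      1  2  3  4  5  6  7  8  9 10 11 12 13
a[i]:   5 34 13 28 32 15 10  6 35 38  3 15 26
dp:     1  1  2  2  2  3  4  5  1  1  6  3  3
Maximum is 6.

6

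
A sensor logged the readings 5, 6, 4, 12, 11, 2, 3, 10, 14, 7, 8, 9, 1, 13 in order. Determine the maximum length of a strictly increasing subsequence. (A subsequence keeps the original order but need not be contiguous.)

Track the smallest tail for each achievable length (strict):
5 → extends → [5]
6 → extends → [5, 6]
4 → replaces 5 → [4, 6]
12 → extends → [4, 6, 12]
11 → replaces 12 → [4, 6, 11]
2 → replaces 4 → [2, 6, 11]
3 → replaces 6 → [2, 3, 11]
10 → replaces 11 → [2, 3, 10]
14 → extends → [2, 3, 10, 14]
7 → replaces 10 → [2, 3, 7, 14]
8 → replaces 14 → [2, 3, 7, 8]
9 → extends → [2, 3, 7, 8, 9]
1 → replaces 2 → [1, 3, 7, 8, 9]
13 → extends → [1, 3, 7, 8, 9, 13]
Six tails, so the longest strictly increasing subsequence has length 6 (e.g. 5, 6, 7, 8, 9, 13).

6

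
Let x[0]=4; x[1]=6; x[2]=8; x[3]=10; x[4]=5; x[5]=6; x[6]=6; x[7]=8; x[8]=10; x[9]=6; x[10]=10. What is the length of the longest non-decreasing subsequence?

Let dp[i] be the length of the longest such subsequence ending at index i:
i:      0  1  2  3  4  5  6  7  8  9 10
x[i]:   4  6  8 10  5  6  6  8 10  6 10
dp:     1  2  3  4  2  3  4  5  6  5  7
Maximum dp value is 7.

7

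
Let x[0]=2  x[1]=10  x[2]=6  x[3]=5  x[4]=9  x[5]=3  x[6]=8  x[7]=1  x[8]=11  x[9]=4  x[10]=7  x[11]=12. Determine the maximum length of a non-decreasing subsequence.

5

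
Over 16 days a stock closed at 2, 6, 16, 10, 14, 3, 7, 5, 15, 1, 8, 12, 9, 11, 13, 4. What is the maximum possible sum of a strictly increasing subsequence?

Let S[i] be the best sum of a strictly increasing subsequence ending at i:
i:      1  2  3  4  5  6  7  8  9 10 11 12 13 14 15 16
a[i]:   2  6 16 10 14  3  7  5 15  1  8 12  9 11 13  4
S:      2  8 24 18 32  5 15 10 47  1 23 35 32 43 56  9
Maximum is 56 (e.g. 2 + 6 + 7 + 8 + 9 + 11 + 13).

56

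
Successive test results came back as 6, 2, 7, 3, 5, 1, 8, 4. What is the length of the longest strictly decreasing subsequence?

3

Let dp[i] be the longest strictly decreasing subsequence ending at i:
i:     1 2 3 4 5 6 7 8
a[i]:  6 2 7 3 5 1 8 4
dp:    1 2 1 2 2 3 1 3
Maximum is 3.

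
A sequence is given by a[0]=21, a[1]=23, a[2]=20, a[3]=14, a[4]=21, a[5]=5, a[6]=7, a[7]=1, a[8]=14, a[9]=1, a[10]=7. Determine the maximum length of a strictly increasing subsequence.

3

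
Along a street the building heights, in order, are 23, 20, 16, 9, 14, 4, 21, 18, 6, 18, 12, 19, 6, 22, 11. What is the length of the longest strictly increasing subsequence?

5

Track the smallest tail for each achievable length (strict):
23 → extends → [23]
20 → replaces 23 → [20]
16 → replaces 20 → [16]
9 → replaces 16 → [9]
14 → extends → [9, 14]
4 → replaces 9 → [4, 14]
21 → extends → [4, 14, 21]
18 → replaces 21 → [4, 14, 18]
6 → replaces 14 → [4, 6, 18]
18 → already a tail → [4, 6, 18]
12 → replaces 18 → [4, 6, 12]
19 → extends → [4, 6, 12, 19]
6 → already a tail → [4, 6, 12, 19]
22 → extends → [4, 6, 12, 19, 22]
11 → replaces 12 → [4, 6, 11, 19, 22]
Five tails, so the longest strictly increasing subsequence has length 5 (e.g. 9, 14, 18, 19, 22).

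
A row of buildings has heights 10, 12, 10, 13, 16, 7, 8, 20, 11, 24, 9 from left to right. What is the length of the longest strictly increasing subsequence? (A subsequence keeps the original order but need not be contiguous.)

Track the smallest tail for each achievable length (strict):
10 → extends → [10]
12 → extends → [10, 12]
10 → already a tail → [10, 12]
13 → extends → [10, 12, 13]
16 → extends → [10, 12, 13, 16]
7 → replaces 10 → [7, 12, 13, 16]
8 → replaces 12 → [7, 8, 13, 16]
20 → extends → [7, 8, 13, 16, 20]
11 → replaces 13 → [7, 8, 11, 16, 20]
24 → extends → [7, 8, 11, 16, 20, 24]
9 → replaces 11 → [7, 8, 9, 16, 20, 24]
Six tails, so the longest strictly increasing subsequence has length 6 (e.g. 10, 12, 13, 16, 20, 24).

6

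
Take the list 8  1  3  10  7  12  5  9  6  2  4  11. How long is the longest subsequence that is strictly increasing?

5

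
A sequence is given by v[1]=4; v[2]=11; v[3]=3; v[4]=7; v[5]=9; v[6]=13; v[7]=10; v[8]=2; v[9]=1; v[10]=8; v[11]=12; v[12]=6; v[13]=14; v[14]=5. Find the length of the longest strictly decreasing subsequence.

Negate each value so 'decreasing' becomes 'increasing', then run patience tails on the negated sequence:
-4 → extends → [-4]
-11 → replaces -4 → [-11]
-3 → extends → [-11, -3]
-7 → replaces -3 → [-11, -7]
-9 → replaces -7 → [-11, -9]
-13 → replaces -11 → [-13, -9]
-10 → replaces -9 → [-13, -10]
-2 → extends → [-13, -10, -2]
-1 → extends → [-13, -10, -2, -1]
-8 → replaces -2 → [-13, -10, -8, -1]
-12 → replaces -10 → [-13, -12, -8, -1]
-6 → replaces -1 → [-13, -12, -8, -6]
-14 → replaces -13 → [-14, -12, -8, -6]
-5 → extends → [-14, -12, -8, -6, -5]
Five tails, so the longest strictly decreasing subsequence of the original has length 5.

5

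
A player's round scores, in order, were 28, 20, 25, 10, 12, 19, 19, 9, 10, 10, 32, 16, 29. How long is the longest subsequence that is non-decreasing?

5

Let dp[i] be the length of the longest such subsequence ending at index i:
i:      1  2  3  4  5  6  7  8  9 10 11 12 13
a[i]:  28 20 25 10 12 19 19  9 10 10 32 16 29
dp:     1  1  2  1  2  3  4  1  2  3  5  4  5
Maximum dp value is 5.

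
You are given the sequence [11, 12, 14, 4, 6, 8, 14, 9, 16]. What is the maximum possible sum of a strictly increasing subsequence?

53

Let S[i] be the best sum of a strictly increasing subsequence ending at i:
i:      1  2  3  4  5  6  7  8  9
a[i]:  11 12 14  4  6  8 14  9 16
S:     11 23 37  4 10 18 37 27 53
Maximum is 53 (e.g. 11 + 12 + 14 + 16).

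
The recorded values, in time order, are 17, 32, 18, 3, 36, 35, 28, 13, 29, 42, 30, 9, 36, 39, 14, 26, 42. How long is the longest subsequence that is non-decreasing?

8

Track the smallest tail for each achievable length (allowing ties):
17 → extends → [17]
32 → extends → [17, 32]
18 → replaces 32 → [17, 18]
3 → replaces 17 → [3, 18]
36 → extends → [3, 18, 36]
35 → replaces 36 → [3, 18, 35]
28 → replaces 35 → [3, 18, 28]
13 → replaces 18 → [3, 13, 28]
29 → extends → [3, 13, 28, 29]
42 → extends → [3, 13, 28, 29, 42]
30 → replaces 42 → [3, 13, 28, 29, 30]
9 → replaces 13 → [3, 9, 28, 29, 30]
36 → extends → [3, 9, 28, 29, 30, 36]
39 → extends → [3, 9, 28, 29, 30, 36, 39]
14 → replaces 28 → [3, 9, 14, 29, 30, 36, 39]
26 → replaces 29 → [3, 9, 14, 26, 30, 36, 39]
42 → extends → [3, 9, 14, 26, 30, 36, 39, 42]
Eight tails, so the longest non-decreasing subsequence has length 8 (e.g. 17, 18, 28, 29, 30, 36, 39, 42).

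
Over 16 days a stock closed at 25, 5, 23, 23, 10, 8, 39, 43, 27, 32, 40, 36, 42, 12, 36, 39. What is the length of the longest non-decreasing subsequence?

8

Let dp[i] be the length of the longest such subsequence ending at index i:
i:      1  2  3  4  5  6  7  8  9 10 11 12 13 14 15 16
a[i]:  25  5 23 23 10  8 39 43 27 32 40 36 42 12 36 39
dp:     1  1  2  3  2  2  4  5  4  5  6  6  7  3  7  8
Maximum dp value is 8.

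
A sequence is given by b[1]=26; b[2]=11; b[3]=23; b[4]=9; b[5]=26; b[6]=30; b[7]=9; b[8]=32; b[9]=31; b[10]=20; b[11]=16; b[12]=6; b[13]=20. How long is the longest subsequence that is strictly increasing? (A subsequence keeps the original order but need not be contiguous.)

Track the smallest tail for each achievable length (strict):
26 → extends → [26]
11 → replaces 26 → [11]
23 → extends → [11, 23]
9 → replaces 11 → [9, 23]
26 → extends → [9, 23, 26]
30 → extends → [9, 23, 26, 30]
9 → already a tail → [9, 23, 26, 30]
32 → extends → [9, 23, 26, 30, 32]
31 → replaces 32 → [9, 23, 26, 30, 31]
20 → replaces 23 → [9, 20, 26, 30, 31]
16 → replaces 20 → [9, 16, 26, 30, 31]
6 → replaces 9 → [6, 16, 26, 30, 31]
20 → replaces 26 → [6, 16, 20, 30, 31]
Five tails, so the longest strictly increasing subsequence has length 5 (e.g. 11, 23, 26, 30, 32).

5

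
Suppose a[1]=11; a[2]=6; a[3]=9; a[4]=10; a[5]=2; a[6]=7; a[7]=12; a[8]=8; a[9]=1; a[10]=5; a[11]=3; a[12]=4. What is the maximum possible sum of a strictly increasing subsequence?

Let S[i] be the best sum of a strictly increasing subsequence ending at i:
i:      1  2  3  4  5  6  7  8  9 10 11 12
a[i]:  11  6  9 10  2  7 12  8  1  5  3  4
S:     11  6 15 25  2 13 37 21  1  7  5  9
Maximum is 37 (e.g. 6 + 9 + 10 + 12).

37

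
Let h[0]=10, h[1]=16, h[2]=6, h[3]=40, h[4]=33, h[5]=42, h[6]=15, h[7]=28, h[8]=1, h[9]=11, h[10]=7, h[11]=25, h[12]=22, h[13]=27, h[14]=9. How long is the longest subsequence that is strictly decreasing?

6

Negate each value so 'decreasing' becomes 'increasing', then run patience tails on the negated sequence:
-10 → extends → [-10]
-16 → replaces -10 → [-16]
-6 → extends → [-16, -6]
-40 → replaces -16 → [-40, -6]
-33 → replaces -6 → [-40, -33]
-42 → replaces -40 → [-42, -33]
-15 → extends → [-42, -33, -15]
-28 → replaces -15 → [-42, -33, -28]
-1 → extends → [-42, -33, -28, -1]
-11 → replaces -1 → [-42, -33, -28, -11]
-7 → extends → [-42, -33, -28, -11, -7]
-25 → replaces -11 → [-42, -33, -28, -25, -7]
-22 → replaces -7 → [-42, -33, -28, -25, -22]
-27 → replaces -25 → [-42, -33, -28, -27, -22]
-9 → extends → [-42, -33, -28, -27, -22, -9]
Six tails, so the longest strictly decreasing subsequence of the original has length 6.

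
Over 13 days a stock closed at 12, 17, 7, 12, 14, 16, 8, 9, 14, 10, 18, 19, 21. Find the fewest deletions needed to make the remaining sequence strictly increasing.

Fewest deletions = n − (longest strictly increasing subsequence).
Patience tails:
12 → extends → [12]
17 → extends → [12, 17]
7 → replaces 12 → [7, 17]
12 → replaces 17 → [7, 12]
14 → extends → [7, 12, 14]
16 → extends → [7, 12, 14, 16]
8 → replaces 12 → [7, 8, 14, 16]
9 → replaces 14 → [7, 8, 9, 16]
14 → replaces 16 → [7, 8, 9, 14]
10 → replaces 14 → [7, 8, 9, 10]
18 → extends → [7, 8, 9, 10, 18]
19 → extends → [7, 8, 9, 10, 18, 19]
21 → extends → [7, 8, 9, 10, 18, 19, 21]
Longest strictly increasing subsequence has length 7, so deletions = 13 − 7 = 6.

6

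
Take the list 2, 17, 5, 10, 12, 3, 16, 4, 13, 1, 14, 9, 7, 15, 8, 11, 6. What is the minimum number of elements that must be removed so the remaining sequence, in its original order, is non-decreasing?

10

Fewest deletions = n − (longest non-decreasing subsequence).
i:      1  2  3  4  5  6  7  8  9 10 11 12 13 14 15 16 17
a[i]:   2 17  5 10 12  3 16  4 13  1 14  9  7 15  8 11  6
dp:     1  2  2  3  4  2  5  3  5  1  6  4  4  7  5  6  4
max dp = 7, so deletions = 17 − 7 = 10.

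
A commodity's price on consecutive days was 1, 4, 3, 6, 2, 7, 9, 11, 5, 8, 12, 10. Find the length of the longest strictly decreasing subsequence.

3

Negate each value so 'decreasing' becomes 'increasing', then run patience tails on the negated sequence:
-1 → extends → [-1]
-4 → replaces -1 → [-4]
-3 → extends → [-4, -3]
-6 → replaces -4 → [-6, -3]
-2 → extends → [-6, -3, -2]
-7 → replaces -6 → [-7, -3, -2]
-9 → replaces -7 → [-9, -3, -2]
-11 → replaces -9 → [-11, -3, -2]
-5 → replaces -3 → [-11, -5, -2]
-8 → replaces -5 → [-11, -8, -2]
-12 → replaces -11 → [-12, -8, -2]
-10 → replaces -8 → [-12, -10, -2]
Three tails, so the longest strictly decreasing subsequence of the original has length 3.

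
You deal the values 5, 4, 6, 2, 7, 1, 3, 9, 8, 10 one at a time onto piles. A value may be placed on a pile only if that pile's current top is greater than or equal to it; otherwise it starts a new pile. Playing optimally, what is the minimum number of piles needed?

5

The minimum number of non-increasing subsequences covering a sequence equals the length of its longest strictly increasing subsequence.
LIS length is 5 (e.g. 5, 6, 7, 9, 10), so 5 piles are needed.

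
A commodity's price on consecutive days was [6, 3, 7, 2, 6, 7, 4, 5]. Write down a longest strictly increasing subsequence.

3, 6, 7

Patience tails give the LIS length; then backtrack through the dp parents:
6 → extends → [6]
3 → replaces 6 → [3]
7 → extends → [3, 7]
2 → replaces 3 → [2, 7]
6 → replaces 7 → [2, 6]
7 → extends → [2, 6, 7]
4 → replaces 6 → [2, 4, 7]
5 → replaces 7 → [2, 4, 5]
Length 3; one witness is 3, 6, 7.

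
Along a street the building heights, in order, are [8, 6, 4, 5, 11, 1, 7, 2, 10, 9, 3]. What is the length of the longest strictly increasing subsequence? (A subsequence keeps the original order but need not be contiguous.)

4

Track the smallest tail for each achievable length (strict):
8 → extends → [8]
6 → replaces 8 → [6]
4 → replaces 6 → [4]
5 → extends → [4, 5]
11 → extends → [4, 5, 11]
1 → replaces 4 → [1, 5, 11]
7 → replaces 11 → [1, 5, 7]
2 → replaces 5 → [1, 2, 7]
10 → extends → [1, 2, 7, 10]
9 → replaces 10 → [1, 2, 7, 9]
3 → replaces 7 → [1, 2, 3, 9]
Four tails, so the longest strictly increasing subsequence has length 4 (e.g. 4, 5, 7, 10).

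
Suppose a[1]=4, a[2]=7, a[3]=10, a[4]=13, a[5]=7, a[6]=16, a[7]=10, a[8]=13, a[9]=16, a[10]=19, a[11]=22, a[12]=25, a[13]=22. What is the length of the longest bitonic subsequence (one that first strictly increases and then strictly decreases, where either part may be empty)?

9

inc[i] = longest strictly increasing subsequence ending at i; dec[i] = longest strictly decreasing subsequence starting at i:
i:      1  2  3  4  5  6  7  8  9 10 11 12 13
a[i]:   4  7 10 13  7 16 10 13 16 19 22 25 22
inc:    1  2  3  4  2  5  3  4  5  6  7  8  7
dec:    1  1  2  2  1  2  1  1  1  1  1  2  1
Best peak at i=12 (value 25): inc=8, dec=2, length 8+2−1 = 9.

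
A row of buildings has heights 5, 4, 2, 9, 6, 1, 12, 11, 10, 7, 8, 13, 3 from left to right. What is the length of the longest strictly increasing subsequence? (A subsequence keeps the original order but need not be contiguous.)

Let dp[i] be the length of the longest such subsequence ending at index i:
i:      1  2  3  4  5  6  7  8  9 10 11 12 13
a[i]:   5  4  2  9  6  1 12 11 10  7  8 13  3
dp:     1  1  1  2  2  1  3  3  3  3  4  5  2
Maximum dp value is 5.

5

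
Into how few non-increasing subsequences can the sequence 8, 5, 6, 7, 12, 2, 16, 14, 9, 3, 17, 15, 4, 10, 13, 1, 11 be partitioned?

6

Place each on the leftmost legal pile:
8 → new pile 1 (tops now [8])
5 → pile 1 (tops now [5])
6 → new pile 2 (tops now [5, 6])
7 → new pile 3 (tops now [5, 6, 7])
12 → new pile 4 (tops now [5, 6, 7, 12])
2 → pile 1 (tops now [2, 6, 7, 12])
16 → new pile 5 (tops now [2, 6, 7, 12, 16])
14 → pile 5 (tops now [2, 6, 7, 12, 14])
9 → pile 4 (tops now [2, 6, 7, 9, 14])
3 → pile 2 (tops now [2, 3, 7, 9, 14])
17 → new pile 6 (tops now [2, 3, 7, 9, 14, 17])
15 → pile 6 (tops now [2, 3, 7, 9, 14, 15])
4 → pile 3 (tops now [2, 3, 4, 9, 14, 15])
10 → pile 5 (tops now [2, 3, 4, 9, 10, 15])
13 → pile 6 (tops now [2, 3, 4, 9, 10, 13])
1 → pile 1 (tops now [1, 3, 4, 9, 10, 13])
11 → pile 6 (tops now [1, 3, 4, 9, 10, 11])
Six piles.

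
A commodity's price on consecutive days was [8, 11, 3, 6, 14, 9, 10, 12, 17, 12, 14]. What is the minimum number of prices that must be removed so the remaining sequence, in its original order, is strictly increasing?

5

Fewest deletions = n − (longest strictly increasing subsequence).
Patience tails:
8 → extends → [8]
11 → extends → [8, 11]
3 → replaces 8 → [3, 11]
6 → replaces 11 → [3, 6]
14 → extends → [3, 6, 14]
9 → replaces 14 → [3, 6, 9]
10 → extends → [3, 6, 9, 10]
12 → extends → [3, 6, 9, 10, 12]
17 → extends → [3, 6, 9, 10, 12, 17]
12 → already a tail → [3, 6, 9, 10, 12, 17]
14 → replaces 17 → [3, 6, 9, 10, 12, 14]
Longest strictly increasing subsequence has length 6, so deletions = 11 − 6 = 5.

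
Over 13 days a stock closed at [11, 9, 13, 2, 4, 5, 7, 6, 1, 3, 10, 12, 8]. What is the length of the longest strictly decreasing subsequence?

5

Negate each value so 'decreasing' becomes 'increasing', then run patience tails on the negated sequence:
-11 → extends → [-11]
-9 → extends → [-11, -9]
-13 → replaces -11 → [-13, -9]
-2 → extends → [-13, -9, -2]
-4 → replaces -2 → [-13, -9, -4]
-5 → replaces -4 → [-13, -9, -5]
-7 → replaces -5 → [-13, -9, -7]
-6 → extends → [-13, -9, -7, -6]
-1 → extends → [-13, -9, -7, -6, -1]
-3 → replaces -1 → [-13, -9, -7, -6, -3]
-10 → replaces -9 → [-13, -10, -7, -6, -3]
-12 → replaces -10 → [-13, -12, -7, -6, -3]
-8 → replaces -7 → [-13, -12, -8, -6, -3]
Five tails, so the longest strictly decreasing subsequence of the original has length 5.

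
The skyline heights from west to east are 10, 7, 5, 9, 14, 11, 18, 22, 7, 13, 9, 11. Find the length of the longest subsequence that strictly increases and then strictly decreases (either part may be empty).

7

inc[i] = longest strictly increasing subsequence ending at i; dec[i] = longest strictly decreasing subsequence starting at i:
i:      1  2  3  4  5  6  7  8  9 10 11 12
a[i]:  10  7  5  9 14 11 18 22  7 13  9 11
inc:    1  1  1  2  3  3  4  5  2  4  3  4
dec:    3  2  1  2  3  2  3  3  1  2  1  1
Best peak at i=8 (value 22): inc=5, dec=3, length 5+3−1 = 7.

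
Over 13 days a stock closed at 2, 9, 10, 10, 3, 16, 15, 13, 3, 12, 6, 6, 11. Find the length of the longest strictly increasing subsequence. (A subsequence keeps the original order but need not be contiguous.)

Let dp[i] be the length of the longest such subsequence ending at index i:
i:      1  2  3  4  5  6  7  8  9 10 11 12 13
a[i]:   2  9 10 10  3 16 15 13  3 12  6  6 11
dp:     1  2  3  3  2  4  4  4  2  4  3  3  4
Maximum dp value is 4.

4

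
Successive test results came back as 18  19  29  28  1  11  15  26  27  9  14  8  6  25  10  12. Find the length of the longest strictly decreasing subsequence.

Negate each value so 'decreasing' becomes 'increasing', then run patience tails on the negated sequence:
-18 → extends → [-18]
-19 → replaces -18 → [-19]
-29 → replaces -19 → [-29]
-28 → extends → [-29, -28]
-1 → extends → [-29, -28, -1]
-11 → replaces -1 → [-29, -28, -11]
-15 → replaces -11 → [-29, -28, -15]
-26 → replaces -15 → [-29, -28, -26]
-27 → replaces -26 → [-29, -28, -27]
-9 → extends → [-29, -28, -27, -9]
-14 → replaces -9 → [-29, -28, -27, -14]
-8 → extends → [-29, -28, -27, -14, -8]
-6 → extends → [-29, -28, -27, -14, -8, -6]
-25 → replaces -14 → [-29, -28, -27, -25, -8, -6]
-10 → replaces -8 → [-29, -28, -27, -25, -10, -6]
-12 → replaces -10 → [-29, -28, -27, -25, -12, -6]
Six tails, so the longest strictly decreasing subsequence of the original has length 6.

6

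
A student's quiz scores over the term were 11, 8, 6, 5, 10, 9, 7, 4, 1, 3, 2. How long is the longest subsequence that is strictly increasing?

2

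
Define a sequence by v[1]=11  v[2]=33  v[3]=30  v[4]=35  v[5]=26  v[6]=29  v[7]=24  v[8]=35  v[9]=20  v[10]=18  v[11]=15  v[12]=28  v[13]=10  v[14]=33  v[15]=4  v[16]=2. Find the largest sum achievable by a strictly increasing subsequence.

101

Let S[i] be the best sum of a strictly increasing subsequence ending at i:
i:       1   2   3   4   5   6   7   8   9  10  11  12  13  14  15  16
v[i]:   11  33  30  35  26  29  24  35  20  18  15  28  10  33   4   2
S:      11  44  41  79  37  66  35 101  31  29  26  65  10  99   4   2
Maximum is 101 (e.g. 11 + 26 + 29 + 35).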